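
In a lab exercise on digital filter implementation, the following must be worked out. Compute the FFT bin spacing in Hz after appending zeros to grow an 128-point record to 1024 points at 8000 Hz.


Frequency resolution after zero-padding:
N_padded = 128 * 8 = 1024
df = fs / N_padded
   = 8000 / 1024
   = 7.8125 Hz

7.8125 Hz


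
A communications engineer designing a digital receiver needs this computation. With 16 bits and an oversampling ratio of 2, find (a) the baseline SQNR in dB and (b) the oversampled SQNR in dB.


Step 1 — baseline SQNR at Nyquist:
SQNR_base = 6.02*N + 1.76
          = 6.02*16 + 1.76
          = 98.08 dB

Step 2 — oversampling processing gain:
G = 10*log10(OSR) = 10*log10(2) = 3.01 dB

Step 3 — total:
SQNR_total = 98.08 + 3.01 = 101.09 dB

Base SQNR = 98.08 dB; oversampled SQNR = 101.09 dB


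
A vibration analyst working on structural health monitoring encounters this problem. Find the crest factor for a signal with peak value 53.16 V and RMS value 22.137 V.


Crest factor is the ratio of peak to RMS:
CF = V_peak / V_rms
   = 53.16 / 22.137
   = 2.4014

2.4014


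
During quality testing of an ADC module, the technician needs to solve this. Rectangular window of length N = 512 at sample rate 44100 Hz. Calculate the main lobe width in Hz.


Main lobe width for a rectangular window:
Width = 2 * fs / N
      = 2 * 44100 / 512
      = 88200 / 512
      = 172.266 Hz

172.266 Hz


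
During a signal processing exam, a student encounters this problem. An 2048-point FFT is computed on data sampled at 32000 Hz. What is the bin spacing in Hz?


DFT frequency resolution:
df = fs / N
   = 32000 / 2048
   = 15.625 Hz

15.625 Hz


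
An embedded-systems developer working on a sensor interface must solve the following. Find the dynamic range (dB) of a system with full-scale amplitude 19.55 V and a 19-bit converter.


Dynamic range from full-scale to LSB:
V_min = V_max / 2^bits = 19.55 / 2^19
DR = 20 * log10(V_max / V_min)
   = 20 * log10(2^19)
   = 20 * 19 * log10(2)
   = 114.39 dB

114.39 dB


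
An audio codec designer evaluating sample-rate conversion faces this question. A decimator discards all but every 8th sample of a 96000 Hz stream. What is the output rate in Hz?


Decimation reduces the sample rate:
fs_out = fs_in / M
       = 96000 / 8
       = 12000.0 Hz

12000.0 Hz


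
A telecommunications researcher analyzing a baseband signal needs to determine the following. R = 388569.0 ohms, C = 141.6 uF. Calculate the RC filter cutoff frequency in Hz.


Cutoff frequency of a first-order RC filter:
fc = 1 / (2 * pi * R * C)
C = 141.6 uF = 0.0001416 F
fc = 1 / (2 * pi * 388569.0 * 0.0001416)
   = 1 / 345.70946607817
   = 0.002893 Hz

0.002893 Hz


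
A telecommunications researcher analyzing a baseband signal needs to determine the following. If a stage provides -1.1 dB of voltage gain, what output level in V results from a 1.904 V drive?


Output voltage from dB gain:
V_out = V_in * 10^(gain_dB / 20)
      = 1.904 * 10^(-1.1 / 20)
      = 1.904 * 0.881049
      = 1.6775 V

1.6775 V


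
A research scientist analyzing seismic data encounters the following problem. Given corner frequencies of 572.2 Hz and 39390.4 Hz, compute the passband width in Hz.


Bandwidth is the difference of -3dB frequencies:
BW = f_high - f_low
   = 39390.4 - 572.2
   = 38818.2 Hz

38818.2 Hz


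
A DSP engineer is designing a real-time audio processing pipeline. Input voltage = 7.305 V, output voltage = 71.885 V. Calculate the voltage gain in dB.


Voltage gain in dB:
G = 20 * log10(Vout / Vin)
  = 20 * log10(71.885 / 7.305)
  = 20 * log10(9.84052)
  = 20 * 0.993018
  = 19.86 dB

19.86 dB


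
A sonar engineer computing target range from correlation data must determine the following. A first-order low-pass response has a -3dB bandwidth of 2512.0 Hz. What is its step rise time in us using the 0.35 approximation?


Rise time from bandwidth relationship:
tr = 0.35 / BW
   = 0.35 / 2512.0
   = 0.0001393312102 s
   = 139.3312 us

139.3312 us


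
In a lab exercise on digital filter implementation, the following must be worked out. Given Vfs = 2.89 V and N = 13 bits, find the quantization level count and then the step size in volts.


Step 1 — number of quantization levels:
L = 2^N = 2^13 = 8192

Step 2 — LSB step size:
delta = Vfs / L
      = 2.89 / 8192
      = 0.00035278 V

Levels = 8192; step size = 0.00035278 V


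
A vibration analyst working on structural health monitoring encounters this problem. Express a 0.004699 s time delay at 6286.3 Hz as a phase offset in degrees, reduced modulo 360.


Phase shift from frequency and time delay:
phi = 360 * f * t_delay
    = 360 * 6286.3 * 0.004699
    = 10634.16 degrees
    mod 360 = 194.16 degrees

194.16 degrees


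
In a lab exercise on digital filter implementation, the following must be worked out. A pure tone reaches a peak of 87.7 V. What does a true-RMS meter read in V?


RMS voltage for a sinusoidal waveform:
V_rms = V_peak / sqrt(2)
      = 87.7 / 1.414214
      = 62.013 V

62.013 V


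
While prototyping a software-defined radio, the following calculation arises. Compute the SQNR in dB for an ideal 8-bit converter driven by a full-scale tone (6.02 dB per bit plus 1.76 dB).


Theoretical SNR for a full-scale sinusoid:
SNR = 6.02 * N + 1.76
    = 6.02 * 8 + 1.76
    = 48.16 + 1.76
    = 49.92 dB

49.92 dB


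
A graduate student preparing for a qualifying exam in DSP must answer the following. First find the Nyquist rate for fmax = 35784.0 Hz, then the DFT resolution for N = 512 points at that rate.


Step 1 — Nyquist sampling rate:
fs = 2 * fmax = 2 * 35784.0 = 71568.0 Hz

Step 2 — DFT bin spacing:
df = fs / N = 71568.0 / 512 = 139.7812 Hz

139.7812 Hz


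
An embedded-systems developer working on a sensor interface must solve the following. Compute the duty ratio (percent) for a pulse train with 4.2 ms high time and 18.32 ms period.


Duty cycle as a percentage:
DC = (t_on / T) * 100
   = (4.2 / 18.32) * 100
   = 0.229258 * 100
   = 22.93 %

22.93 %


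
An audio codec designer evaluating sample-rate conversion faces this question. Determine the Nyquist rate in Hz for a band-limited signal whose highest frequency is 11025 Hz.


The Nyquist rate is twice the maximum frequency component.
fs_min = 2 * fmax
      = 2 * 11025
      = 22050 Hz

22050


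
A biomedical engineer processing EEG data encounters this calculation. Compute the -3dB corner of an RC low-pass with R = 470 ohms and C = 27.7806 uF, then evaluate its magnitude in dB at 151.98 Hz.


Step 1 — cutoff frequency:
fc = 1 / (2*pi*R*C)
C = 27.7806 uF = 2.77806e-05 F
fc = 1 / (2*pi*470*2.77806e-05)
   = 12.1894 Hz

Step 2 — magnitude at f = 151.98 Hz:
|H(f)| = 1 / sqrt(1 + (f/fc)^2)
f/fc = 151.98 / 12.1894 = 12.46821
|H| = 1 / sqrt(1 + 155.456261) = 0.0799472
|H|_dB = 20*log10(0.0799472) = -21.94 dB

fc = 12.1894 Hz; |H(151.98 Hz)| = -21.94 dB


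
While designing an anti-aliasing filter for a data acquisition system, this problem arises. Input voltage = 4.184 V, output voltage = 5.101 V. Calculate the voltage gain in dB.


Voltage gain in dB:
G = 20 * log10(Vout / Vin)
  = 20 * log10(5.101 / 4.184)
  = 20 * log10(1.219168)
  = 20 * 0.086064
  = 1.72 dB

1.72 dB


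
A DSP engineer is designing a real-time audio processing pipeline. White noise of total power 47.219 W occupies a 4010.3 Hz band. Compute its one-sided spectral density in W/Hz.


Power spectral density:
PSD = P / BW
    = 47.219 / 4010.3
    = 0.01177443 W/Hz

0.01177443 W/Hz


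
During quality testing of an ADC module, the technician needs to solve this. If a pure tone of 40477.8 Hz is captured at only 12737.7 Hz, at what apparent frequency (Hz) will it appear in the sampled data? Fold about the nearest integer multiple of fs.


Compute the nearest integer multiple of fs to the signal:
n = round(40477.8 / 12737.7) = 3
f_alias = |40477.8 - 3 * 12737.7|
        = |40477.8 - 38213.1|
        = 2264.7 Hz

2264.7


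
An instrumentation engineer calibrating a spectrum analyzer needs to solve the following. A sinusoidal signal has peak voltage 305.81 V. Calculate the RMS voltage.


RMS voltage for a sinusoidal waveform:
V_rms = V_peak / sqrt(2)
      = 305.81 / 1.414214
      = 216.24 V

216.24 V


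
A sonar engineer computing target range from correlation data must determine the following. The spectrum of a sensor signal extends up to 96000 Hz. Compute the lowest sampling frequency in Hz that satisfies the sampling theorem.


The Nyquist rate is twice the maximum frequency component.
fs_min = 2 * fmax
      = 2 * 96000
      = 192000 Hz

192000


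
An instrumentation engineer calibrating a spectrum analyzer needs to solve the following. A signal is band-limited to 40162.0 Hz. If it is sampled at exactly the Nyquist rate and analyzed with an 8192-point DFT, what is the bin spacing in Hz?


Step 1 — Nyquist sampling rate:
fs = 2 * fmax = 2 * 40162.0 = 80324.0 Hz

Step 2 — DFT bin spacing:
df = fs / N = 80324.0 / 8192 = 9.8052 Hz

9.8052 Hz


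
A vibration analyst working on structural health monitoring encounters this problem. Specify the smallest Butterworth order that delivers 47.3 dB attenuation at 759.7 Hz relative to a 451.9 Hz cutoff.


Butterworth filter order formula:
n = log10(10^(A/10) - 1) / (2 * log10(f_stop/f_pass))
10^(47.3/10) - 1 = 53702.1796
f_stop/f_pass = 759.7 / 451.9 = 1.6811
n = 10.4831 -> ceil = 11

11


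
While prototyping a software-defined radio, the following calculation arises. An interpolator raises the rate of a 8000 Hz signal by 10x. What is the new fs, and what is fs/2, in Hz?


Step 1 — output sample rate after interpolation by L:
fs_out = L * fs_in = 10 * 8000 = 80000 Hz

Step 2 — Nyquist frequency of the output stream:
f_Nyq = fs_out / 2 = 80000 / 2 = 40000.0 Hz

fs_out = 80000 Hz; f_Nyquist = 40000.0 Hz


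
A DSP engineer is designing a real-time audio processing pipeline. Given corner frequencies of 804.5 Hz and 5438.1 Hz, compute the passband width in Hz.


Bandwidth is the difference of -3dB frequencies:
BW = f_high - f_low
   = 5438.1 - 804.5
   = 4633.6 Hz

4633.6 Hz


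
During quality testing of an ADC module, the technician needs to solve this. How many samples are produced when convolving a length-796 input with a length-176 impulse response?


Linear convolution output length:
L = N + M - 1
  = 796 + 176 - 1
  = 971 samples

971


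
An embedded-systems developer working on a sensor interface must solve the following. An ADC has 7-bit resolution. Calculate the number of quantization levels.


Number of quantization levels = 2^N
= 2^7
= 128

128


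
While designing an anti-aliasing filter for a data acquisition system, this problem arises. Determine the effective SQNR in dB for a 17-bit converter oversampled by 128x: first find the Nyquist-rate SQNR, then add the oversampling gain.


Step 1 — baseline SQNR at Nyquist:
SQNR_base = 6.02*N + 1.76
          = 6.02*17 + 1.76
          = 104.1 dB

Step 2 — oversampling processing gain:
G = 10*log10(OSR) = 10*log10(128) = 21.07 dB

Step 3 — total:
SQNR_total = 104.1 + 21.07 = 125.17 dB

Base SQNR = 104.1 dB; oversampled SQNR = 125.17 dB


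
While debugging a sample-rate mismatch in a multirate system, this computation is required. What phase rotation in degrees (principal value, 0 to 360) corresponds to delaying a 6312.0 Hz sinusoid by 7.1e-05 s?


Phase shift from frequency and time delay:
phi = 360 * f * t_delay
    = 360 * 6312.0 * 7.1e-05
    = 161.33 degrees
    mod 360 = 161.33 degrees

161.33 degrees


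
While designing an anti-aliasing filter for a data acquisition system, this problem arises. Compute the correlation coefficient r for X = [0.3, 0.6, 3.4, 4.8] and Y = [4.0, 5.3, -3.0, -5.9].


Pearson correlation coefficient (population):
r = cov(X,Y) / (std(X) * std(Y))
Mean X = 2.275, Mean Y = 0.1
Cov(X,Y) = -8.7625
Std(X) = 1.893905, Std(Y) = 4.686683
r = -0.9872

-0.9872


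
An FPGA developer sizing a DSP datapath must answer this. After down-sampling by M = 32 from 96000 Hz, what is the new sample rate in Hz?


Decimation reduces the sample rate:
fs_out = fs_in / M
       = 96000 / 32
       = 3000.0 Hz

3000.0 Hz


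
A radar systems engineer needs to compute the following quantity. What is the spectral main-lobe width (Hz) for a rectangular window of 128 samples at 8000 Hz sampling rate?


Main lobe width for a rectangular window:
Width = 2 * fs / N
      = 2 * 8000 / 128
      = 16000 / 128
      = 125.0 Hz

125.0 Hz


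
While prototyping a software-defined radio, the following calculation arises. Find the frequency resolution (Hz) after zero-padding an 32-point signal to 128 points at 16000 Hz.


Frequency resolution after zero-padding:
N_padded = 32 * 4 = 128
df = fs / N_padded
   = 16000 / 128
   = 125.0 Hz

125.0 Hz


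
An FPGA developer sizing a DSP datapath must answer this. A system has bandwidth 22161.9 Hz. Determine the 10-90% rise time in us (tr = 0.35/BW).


Rise time from bandwidth relationship:
tr = 0.35 / BW
   = 0.35 / 22161.9
   = 1.579286974e-05 s
   = 15.7929 us

15.7929 us


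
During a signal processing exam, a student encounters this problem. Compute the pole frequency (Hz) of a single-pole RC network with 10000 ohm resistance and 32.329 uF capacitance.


Cutoff frequency of a first-order RC filter:
fc = 1 / (2 * pi * R * C)
C = 32.329 uF = 3.2329e-05 F
fc = 1 / (2 * pi * 10000 * 3.2329e-05)
   = 1 / 2.0312909779581
   = 0.492298 Hz

0.492298 Hz


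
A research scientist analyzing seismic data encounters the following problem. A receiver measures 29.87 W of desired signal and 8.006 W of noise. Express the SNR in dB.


SNR in decibels:
SNR = 10 * log10(Ps / Pn)
    = 10 * log10(29.87 / 8.006)
    = 10 * log10(3.731)
    = 10 * 0.5718
    = 5.72 dB

5.72 dB


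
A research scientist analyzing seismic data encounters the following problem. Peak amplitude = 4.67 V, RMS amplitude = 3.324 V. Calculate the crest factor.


Crest factor is the ratio of peak to RMS:
CF = V_peak / V_rms
   = 4.67 / 3.324
   = 1.4049

1.4049


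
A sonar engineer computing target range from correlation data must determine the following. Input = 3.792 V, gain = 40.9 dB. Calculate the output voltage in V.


Output voltage from dB gain:
V_out = V_in * 10^(gain_dB / 20)
      = 3.792 * 10^(40.9 / 20)
      = 3.792 * 110.917482
      = 420.5991 V

420.5991 V


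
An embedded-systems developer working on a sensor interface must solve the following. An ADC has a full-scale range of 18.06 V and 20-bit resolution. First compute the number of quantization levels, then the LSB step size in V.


Step 1 — number of quantization levels:
L = 2^N = 2^20 = 1048576

Step 2 — LSB step size:
delta = Vfs / L
      = 18.06 / 1048576
      = 1.722e-05 V

Levels = 1048576; step size = 1.722e-05 V


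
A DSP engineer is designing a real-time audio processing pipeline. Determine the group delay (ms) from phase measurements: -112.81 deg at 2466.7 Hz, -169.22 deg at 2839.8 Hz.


Group delay from phase difference:
tau = -d(phi)/d(omega)
d(phi) = -56.41 deg = -0.98454 rad
d(omega) = 2*pi*(2839.8 - 2466.7) = 2344.2564 rad/s
tau = -(-0.98454) / 2344.2564
    = 0.42 ms

0.42 ms


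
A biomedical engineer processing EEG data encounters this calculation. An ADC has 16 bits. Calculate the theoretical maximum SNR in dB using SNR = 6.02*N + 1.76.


Theoretical SNR for a full-scale sinusoid:
SNR = 6.02 * N + 1.76
    = 6.02 * 16 + 1.76
    = 96.32 + 1.76
    = 98.08 dB

98.08 dB


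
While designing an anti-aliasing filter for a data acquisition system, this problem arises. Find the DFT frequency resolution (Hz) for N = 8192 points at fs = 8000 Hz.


DFT frequency resolution:
df = fs / N
   = 8000 / 8192
   = 0.9766 Hz

0.9766 Hz


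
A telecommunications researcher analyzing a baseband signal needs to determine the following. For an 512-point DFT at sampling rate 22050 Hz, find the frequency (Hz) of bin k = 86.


Frequency of DFT bin k:
f_k = k * fs / N
    = 86 * 22050 / 512
    = 1896300 / 512
    = 3703.711 Hz

3703.711 Hz


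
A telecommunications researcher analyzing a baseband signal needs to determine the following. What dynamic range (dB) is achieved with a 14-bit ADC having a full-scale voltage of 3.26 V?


Dynamic range from full-scale to LSB:
V_min = V_max / 2^bits = 3.26 / 2^14
DR = 20 * log10(V_max / V_min)
   = 20 * log10(2^14)
   = 20 * 14 * log10(2)
   = 84.29 dB

84.29 dB


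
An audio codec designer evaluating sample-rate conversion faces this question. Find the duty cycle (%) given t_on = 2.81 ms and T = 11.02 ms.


Duty cycle as a percentage:
DC = (t_on / T) * 100
   = (2.81 / 11.02) * 100
   = 0.254991 * 100
   = 25.5 %

25.5 %


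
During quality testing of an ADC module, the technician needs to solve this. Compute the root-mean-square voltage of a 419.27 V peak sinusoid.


RMS voltage for a sinusoidal waveform:
V_rms = V_peak / sqrt(2)
      = 419.27 / 1.414214
      = 296.469 V

296.469 V


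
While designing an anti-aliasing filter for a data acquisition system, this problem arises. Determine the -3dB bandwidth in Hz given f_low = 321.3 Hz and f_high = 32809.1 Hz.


Bandwidth is the difference of -3dB frequencies:
BW = f_high - f_low
   = 32809.1 - 321.3
   = 32487.8 Hz

32487.8 Hz


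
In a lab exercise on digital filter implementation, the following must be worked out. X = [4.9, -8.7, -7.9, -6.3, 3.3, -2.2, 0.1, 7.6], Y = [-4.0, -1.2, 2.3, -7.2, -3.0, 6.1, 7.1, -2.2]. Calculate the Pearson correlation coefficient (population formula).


Pearson correlation coefficient (population):
r = cov(X,Y) / (std(X) * std(Y))
Mean X = -1.15, Mean Y = -0.2625
Cov(X,Y) = -2.964375
Std(X) = 5.752391, Std(Y) = 4.683465
r = -0.11

-0.11


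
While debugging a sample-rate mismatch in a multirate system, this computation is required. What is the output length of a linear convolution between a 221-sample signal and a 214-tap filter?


Linear convolution output length:
L = N + M - 1
  = 221 + 214 - 1
  = 434 samples

434


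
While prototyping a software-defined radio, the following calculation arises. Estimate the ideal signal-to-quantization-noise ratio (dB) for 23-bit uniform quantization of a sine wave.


Theoretical SNR for a full-scale sinusoid:
SNR = 6.02 * N + 1.76
    = 6.02 * 23 + 1.76
    = 138.46 + 1.76
    = 140.22 dB

140.22 dB


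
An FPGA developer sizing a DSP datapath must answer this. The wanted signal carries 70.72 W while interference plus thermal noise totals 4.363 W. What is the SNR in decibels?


SNR in decibels:
SNR = 10 * log10(Ps / Pn)
    = 10 * log10(70.72 / 4.363)
    = 10 * log10(16.209)
    = 10 * 1.2098
    = 12.1 dB

12.1 dB


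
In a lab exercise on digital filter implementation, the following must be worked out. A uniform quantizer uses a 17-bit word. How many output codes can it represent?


Number of quantization levels = 2^N
= 2^17
= 131072

131072


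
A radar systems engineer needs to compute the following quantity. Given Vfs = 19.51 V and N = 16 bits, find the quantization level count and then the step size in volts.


Step 1 — number of quantization levels:
L = 2^N = 2^16 = 65536

Step 2 — LSB step size:
delta = Vfs / L
      = 19.51 / 65536
      = 0.0002977 V

Levels = 65536; step size = 0.0002977 V


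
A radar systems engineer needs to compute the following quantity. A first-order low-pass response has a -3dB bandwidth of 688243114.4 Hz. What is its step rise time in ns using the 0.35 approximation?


Rise time from bandwidth relationship:
tr = 0.35 / BW
   = 0.35 / 688243114.4
   = 5.085412301e-10 s
   = 0.5085 ns

0.5085 ns


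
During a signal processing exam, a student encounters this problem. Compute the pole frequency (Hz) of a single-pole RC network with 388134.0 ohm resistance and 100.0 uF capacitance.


Cutoff frequency of a first-order RC filter:
fc = 1 / (2 * pi * R * C)
C = 100.0 uF = 0.0001 F
fc = 1 / (2 * pi * 388134.0 * 0.0001)
   = 1 / 243.87178460168
   = 0.004101 Hz

0.004101 Hz


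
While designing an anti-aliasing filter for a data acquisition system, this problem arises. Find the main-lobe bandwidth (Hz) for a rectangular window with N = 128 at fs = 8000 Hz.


Main lobe width for a rectangular window:
Width = 2 * fs / N
      = 2 * 8000 / 128
      = 16000 / 128
      = 125.0 Hz

125.0 Hz


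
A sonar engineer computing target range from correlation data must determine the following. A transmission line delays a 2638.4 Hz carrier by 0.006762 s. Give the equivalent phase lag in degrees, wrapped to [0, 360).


Phase shift from frequency and time delay:
phi = 360 * f * t_delay
    = 360 * 2638.4 * 0.006762
    = 6422.71 degrees
    mod 360 = 302.71 degrees

302.71 degrees


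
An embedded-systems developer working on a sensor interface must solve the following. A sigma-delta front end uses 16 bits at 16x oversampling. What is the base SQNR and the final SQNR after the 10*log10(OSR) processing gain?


Step 1 — baseline SQNR at Nyquist:
SQNR_base = 6.02*N + 1.76
          = 6.02*16 + 1.76
          = 98.08 dB

Step 2 — oversampling processing gain:
G = 10*log10(OSR) = 10*log10(16) = 12.04 dB

Step 3 — total:
SQNR_total = 98.08 + 12.04 = 110.12 dB

Base SQNR = 98.08 dB; oversampled SQNR = 110.12 dB


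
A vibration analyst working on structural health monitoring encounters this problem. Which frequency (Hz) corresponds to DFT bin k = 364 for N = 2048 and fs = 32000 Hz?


Frequency of DFT bin k:
f_k = k * fs / N
    = 364 * 32000 / 2048
    = 11648000 / 2048
    = 5687.5 Hz

5687.5 Hz


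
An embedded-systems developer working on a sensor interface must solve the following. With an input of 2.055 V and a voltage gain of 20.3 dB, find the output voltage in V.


Output voltage from dB gain:
V_out = V_in * 10^(gain_dB / 20)
      = 2.055 * 10^(20.3 / 20)
      = 2.055 * 10.351422
      = 21.2722 V

21.2722 V


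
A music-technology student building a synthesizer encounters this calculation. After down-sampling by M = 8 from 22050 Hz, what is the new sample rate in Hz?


Decimation reduces the sample rate:
fs_out = fs_in / M
       = 22050 / 8
       = 2756.25 Hz

2756.25 Hz


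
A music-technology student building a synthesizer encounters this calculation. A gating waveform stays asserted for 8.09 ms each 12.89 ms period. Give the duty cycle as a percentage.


Duty cycle as a percentage:
DC = (t_on / T) * 100
   = (8.09 / 12.89) * 100
   = 0.627618 * 100
   = 62.76 %

62.76 %


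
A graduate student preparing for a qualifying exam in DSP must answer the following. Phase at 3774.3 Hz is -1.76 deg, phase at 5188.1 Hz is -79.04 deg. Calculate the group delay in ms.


Group delay from phase difference:
tau = -d(phi)/d(omega)
d(phi) = -77.28 deg = -1.34879 rad
d(omega) = 2*pi*(5188.1 - 3774.3) = 8883.1674 rad/s
tau = -(-1.34879) / 8883.1674
    = 0.1518 ms

0.1518 ms


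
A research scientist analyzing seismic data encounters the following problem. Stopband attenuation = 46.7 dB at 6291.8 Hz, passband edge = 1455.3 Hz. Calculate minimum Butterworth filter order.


Butterworth filter order formula:
n = log10(10^(A/10) - 1) / (2 * log10(f_stop/f_pass))
10^(46.7/10) - 1 = 46772.5141
f_stop/f_pass = 6291.8 / 1455.3 = 4.3234
n = 3.6724 -> ceil = 4

4


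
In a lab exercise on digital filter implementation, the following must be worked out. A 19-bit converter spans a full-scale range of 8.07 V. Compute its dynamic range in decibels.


Dynamic range from full-scale to LSB:
V_min = V_max / 2^bits = 8.07 / 2^19
DR = 20 * log10(V_max / V_min)
   = 20 * log10(2^19)
   = 20 * 19 * log10(2)
   = 114.39 dB

114.39 dB


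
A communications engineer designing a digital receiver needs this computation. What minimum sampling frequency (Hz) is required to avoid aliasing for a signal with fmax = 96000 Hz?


The Nyquist rate is twice the maximum frequency component.
fs_min = 2 * fmax
      = 2 * 96000
      = 192000 Hz

192000


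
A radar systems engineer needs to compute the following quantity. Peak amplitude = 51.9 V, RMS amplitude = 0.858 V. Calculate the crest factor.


Crest factor is the ratio of peak to RMS:
CF = V_peak / V_rms
   = 51.9 / 0.858
   = 60.4895

60.4895


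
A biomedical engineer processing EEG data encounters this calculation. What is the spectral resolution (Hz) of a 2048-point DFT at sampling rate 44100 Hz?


DFT frequency resolution:
df = fs / N
   = 44100 / 2048
   = 21.5332 Hz

21.5332 Hz


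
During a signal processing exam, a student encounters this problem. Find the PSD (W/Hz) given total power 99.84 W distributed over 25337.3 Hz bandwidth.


Power spectral density:
PSD = P / BW
    = 99.84 / 25337.3
    = 0.00394044 W/Hz

0.00394044 W/Hz


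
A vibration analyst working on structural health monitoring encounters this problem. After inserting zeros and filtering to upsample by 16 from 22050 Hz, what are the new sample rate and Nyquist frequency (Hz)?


Step 1 — output sample rate after interpolation by L:
fs_out = L * fs_in = 16 * 22050 = 352800 Hz

Step 2 — Nyquist frequency of the output stream:
f_Nyq = fs_out / 2 = 352800 / 2 = 176400.0 Hz

fs_out = 352800 Hz; f_Nyquist = 176400.0 Hz


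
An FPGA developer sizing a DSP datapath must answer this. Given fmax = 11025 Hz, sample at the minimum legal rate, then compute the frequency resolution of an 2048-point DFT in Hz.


Step 1 — Nyquist sampling rate:
fs = 2 * fmax = 2 * 11025 = 22050 Hz

Step 2 — DFT bin spacing:
df = fs / N = 22050 / 2048 = 10.7666 Hz

10.7666 Hz


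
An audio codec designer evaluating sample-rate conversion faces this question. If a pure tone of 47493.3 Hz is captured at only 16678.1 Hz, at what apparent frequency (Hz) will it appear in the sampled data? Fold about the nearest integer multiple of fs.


Compute the nearest integer multiple of fs to the signal:
n = round(47493.3 / 16678.1) = 3
f_alias = |47493.3 - 3 * 16678.1|
        = |47493.3 - 50034.3|
        = 2541.0 Hz

2541.0


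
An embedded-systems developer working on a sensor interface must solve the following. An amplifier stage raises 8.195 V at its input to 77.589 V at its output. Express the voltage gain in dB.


Voltage gain in dB:
G = 20 * log10(Vout / Vin)
  = 20 * log10(77.589 / 8.195)
  = 20 * log10(9.467846)
  = 20 * 0.976251
  = 19.53 dB

19.53 dB


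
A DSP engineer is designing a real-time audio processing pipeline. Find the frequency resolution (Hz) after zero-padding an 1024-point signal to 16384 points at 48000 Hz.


Frequency resolution after zero-padding:
N_padded = 1024 * 16 = 16384
df = fs / N_padded
   = 48000 / 16384
   = 2.9297 Hz

2.9297 Hz


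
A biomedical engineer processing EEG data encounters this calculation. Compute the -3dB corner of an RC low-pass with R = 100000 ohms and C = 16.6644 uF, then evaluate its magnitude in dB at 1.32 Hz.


Step 1 — cutoff frequency:
fc = 1 / (2*pi*R*C)
C = 16.6644 uF = 1.66644e-05 F
fc = 1 / (2*pi*100000*1.66644e-05)
   = 0.095506 Hz

Step 2 — magnitude at f = 1.32 Hz:
|H(f)| = 1 / sqrt(1 + (f/fc)^2)
f/fc = 1.32 / 0.095506 = 13.821121
|H| = 1 / sqrt(1 + 191.023386) = 0.0721644
|H|_dB = 20*log10(0.0721644) = -22.83 dB

fc = 0.095506 Hz; |H(1.32 Hz)| = -22.83 dB


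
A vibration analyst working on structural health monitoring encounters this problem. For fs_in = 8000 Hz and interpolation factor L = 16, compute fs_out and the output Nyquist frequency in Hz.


Step 1 — output sample rate after interpolation by L:
fs_out = L * fs_in = 16 * 8000 = 128000 Hz

Step 2 — Nyquist frequency of the output stream:
f_Nyq = fs_out / 2 = 128000 / 2 = 64000.0 Hz

fs_out = 128000 Hz; f_Nyquist = 64000.0 Hz


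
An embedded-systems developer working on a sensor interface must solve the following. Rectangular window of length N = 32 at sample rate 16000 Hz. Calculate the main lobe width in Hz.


Main lobe width for a rectangular window:
Width = 2 * fs / N
      = 2 * 16000 / 32
      = 32000 / 32
      = 1000.0 Hz

1000.0 Hz


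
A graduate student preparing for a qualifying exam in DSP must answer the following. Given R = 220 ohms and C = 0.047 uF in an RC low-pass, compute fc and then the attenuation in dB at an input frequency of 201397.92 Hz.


Step 1 — cutoff frequency:
fc = 1 / (2*pi*R*C)
C = 0.047 uF = 4.7e-08 F
fc = 1 / (2*pi*220*4.7e-08)
   = 15392.161 Hz

Step 2 — magnitude at f = 201397.92 Hz:
|H(f)| = 1 / sqrt(1 + (f/fc)^2)
f/fc = 201397.92 / 15392.161 = 13.084447
|H| = 1 / sqrt(1 + 171.202753) = 0.0762044
|H|_dB = 20*log10(0.0762044) = -22.36 dB

fc = 15392.161 Hz; |H(201397.92 Hz)| = -22.36 dB


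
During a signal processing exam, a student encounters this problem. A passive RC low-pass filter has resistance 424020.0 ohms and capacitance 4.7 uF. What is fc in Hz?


Cutoff frequency of a first-order RC filter:
fc = 1 / (2 * pi * R * C)
C = 4.7 uF = 4.7e-06 F
fc = 1 / (2 * pi * 424020.0 * 4.7e-06)
   = 1 / 12.521722299566
   = 0.079861 Hz

0.079861 Hz


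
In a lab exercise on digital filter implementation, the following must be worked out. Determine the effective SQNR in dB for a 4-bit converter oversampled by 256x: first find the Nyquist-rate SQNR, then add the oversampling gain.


Step 1 — baseline SQNR at Nyquist:
SQNR_base = 6.02*N + 1.76
          = 6.02*4 + 1.76
          = 25.84 dB

Step 2 — oversampling processing gain:
G = 10*log10(OSR) = 10*log10(256) = 24.08 dB

Step 3 — total:
SQNR_total = 25.84 + 24.08 = 49.92 dB

Base SQNR = 25.84 dB; oversampled SQNR = 49.92 dB


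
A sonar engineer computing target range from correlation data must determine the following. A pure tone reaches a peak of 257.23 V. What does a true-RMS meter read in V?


RMS voltage for a sinusoidal waveform:
V_rms = V_peak / sqrt(2)
      = 257.23 / 1.414214
      = 181.889 V

181.889 V


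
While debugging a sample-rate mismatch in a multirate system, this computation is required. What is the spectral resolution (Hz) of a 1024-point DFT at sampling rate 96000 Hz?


DFT frequency resolution:
df = fs / N
   = 96000 / 1024
   = 93.75 Hz

93.75 Hz


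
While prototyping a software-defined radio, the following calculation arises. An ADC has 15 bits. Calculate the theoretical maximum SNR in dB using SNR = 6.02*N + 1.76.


Theoretical SNR for a full-scale sinusoid:
SNR = 6.02 * N + 1.76
    = 6.02 * 15 + 1.76
    = 90.3 + 1.76
    = 92.06 dB

92.06 dB


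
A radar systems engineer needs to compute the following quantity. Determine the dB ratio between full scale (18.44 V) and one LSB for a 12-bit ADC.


Dynamic range from full-scale to LSB:
V_min = V_max / 2^bits = 18.44 / 2^12
DR = 20 * log10(V_max / V_min)
   = 20 * log10(2^12)
   = 20 * 12 * log10(2)
   = 72.25 dB

72.25 dB


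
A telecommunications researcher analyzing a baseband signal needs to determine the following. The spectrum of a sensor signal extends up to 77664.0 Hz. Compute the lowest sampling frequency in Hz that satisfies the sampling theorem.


The Nyquist rate is twice the maximum frequency component.
fs_min = 2 * fmax
      = 2 * 77664.0
      = 155328.0 Hz

155328.0


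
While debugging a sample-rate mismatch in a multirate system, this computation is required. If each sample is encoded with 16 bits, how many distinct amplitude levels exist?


Number of quantization levels = 2^N
= 2^16
= 65536

65536


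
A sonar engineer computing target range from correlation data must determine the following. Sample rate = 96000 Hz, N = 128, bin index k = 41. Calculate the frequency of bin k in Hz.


Frequency of DFT bin k:
f_k = k * fs / N
    = 41 * 96000 / 128
    = 3936000 / 128
    = 30750.0 Hz

30750.0 Hz


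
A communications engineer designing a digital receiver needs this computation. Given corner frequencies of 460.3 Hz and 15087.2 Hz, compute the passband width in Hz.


Bandwidth is the difference of -3dB frequencies:
BW = f_high - f_low
   = 15087.2 - 460.3
   = 14626.9 Hz

14626.9 Hz


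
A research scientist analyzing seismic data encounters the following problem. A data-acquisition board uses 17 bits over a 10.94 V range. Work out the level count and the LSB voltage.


Step 1 — number of quantization levels:
L = 2^N = 2^17 = 131072

Step 2 — LSB step size:
delta = Vfs / L
      = 10.94 / 131072
      = 8.347e-05 V

Levels = 131072; step size = 8.347e-05 V


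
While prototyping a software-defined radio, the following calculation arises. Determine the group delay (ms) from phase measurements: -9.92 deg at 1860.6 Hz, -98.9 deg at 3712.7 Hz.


Group delay from phase difference:
tau = -d(phi)/d(omega)
d(phi) = -88.98 deg = -1.552994 rad
d(omega) = 2*pi*(3712.7 - 1860.6) = 11637.0875 rad/s
tau = -(-1.552994) / 11637.0875
    = 0.1335 ms

0.1335 ms


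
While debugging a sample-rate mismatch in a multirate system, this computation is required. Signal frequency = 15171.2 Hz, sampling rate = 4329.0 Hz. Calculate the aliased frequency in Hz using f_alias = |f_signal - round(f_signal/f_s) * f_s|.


Compute the nearest integer multiple of fs to the signal:
n = round(15171.2 / 4329.0) = 4
f_alias = |15171.2 - 4 * 4329.0|
        = |15171.2 - 17316.0|
        = 2144.8 Hz

2144.8


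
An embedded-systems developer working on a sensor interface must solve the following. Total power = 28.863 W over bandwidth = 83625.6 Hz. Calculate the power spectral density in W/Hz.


Power spectral density:
PSD = P / BW
    = 28.863 / 83625.6
    = 0.00034515 W/Hz

0.00034515 W/Hz


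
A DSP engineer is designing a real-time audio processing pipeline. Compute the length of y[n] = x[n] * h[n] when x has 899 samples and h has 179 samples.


Linear convolution output length:
L = N + M - 1
  = 899 + 179 - 1
  = 1077 samples

1077


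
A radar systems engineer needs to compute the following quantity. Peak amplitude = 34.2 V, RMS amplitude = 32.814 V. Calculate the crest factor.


Crest factor is the ratio of peak to RMS:
CF = V_peak / V_rms
   = 34.2 / 32.814
   = 1.0422

1.0422


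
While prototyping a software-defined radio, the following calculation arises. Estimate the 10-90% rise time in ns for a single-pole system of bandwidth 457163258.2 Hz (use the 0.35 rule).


Rise time from bandwidth relationship:
tr = 0.35 / BW
   = 0.35 / 457163258.2
   = 7.655908337e-10 s
   = 0.7656 ns

0.7656 ns


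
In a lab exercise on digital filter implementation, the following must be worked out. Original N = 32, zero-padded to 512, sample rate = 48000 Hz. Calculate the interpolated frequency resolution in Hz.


Frequency resolution after zero-padding:
N_padded = 32 * 16 = 512
df = fs / N_padded
   = 48000 / 512
   = 93.75 Hz

93.75 Hz


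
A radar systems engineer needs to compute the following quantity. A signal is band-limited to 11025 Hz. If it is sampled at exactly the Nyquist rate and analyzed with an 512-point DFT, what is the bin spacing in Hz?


Step 1 — Nyquist sampling rate:
fs = 2 * fmax = 2 * 11025 = 22050 Hz

Step 2 — DFT bin spacing:
df = fs / N = 22050 / 512 = 43.0664 Hz

43.0664 Hz


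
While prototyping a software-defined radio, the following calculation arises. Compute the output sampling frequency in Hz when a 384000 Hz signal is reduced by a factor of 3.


Decimation reduces the sample rate:
fs_out = fs_in / M
       = 384000 / 3
       = 128000.0 Hz

128000.0 Hz


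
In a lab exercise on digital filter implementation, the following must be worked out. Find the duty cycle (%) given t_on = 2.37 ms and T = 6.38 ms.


Duty cycle as a percentage:
DC = (t_on / T) * 100
   = (2.37 / 6.38) * 100
   = 0.371473 * 100
   = 37.15 %

37.15 %


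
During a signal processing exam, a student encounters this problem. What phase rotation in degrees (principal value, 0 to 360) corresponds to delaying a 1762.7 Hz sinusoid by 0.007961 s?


Phase shift from frequency and time delay:
phi = 360 * f * t_delay
    = 360 * 1762.7 * 0.007961
    = 5051.83 degrees
    mod 360 = 11.83 degrees

11.83 degrees


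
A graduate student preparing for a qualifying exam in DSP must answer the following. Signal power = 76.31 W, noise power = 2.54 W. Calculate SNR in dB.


SNR in decibels:
SNR = 10 * log10(Ps / Pn)
    = 10 * log10(76.31 / 2.54)
    = 10 * log10(30.0433)
    = 10 * 1.4777
    = 14.78 dB

14.78 dB


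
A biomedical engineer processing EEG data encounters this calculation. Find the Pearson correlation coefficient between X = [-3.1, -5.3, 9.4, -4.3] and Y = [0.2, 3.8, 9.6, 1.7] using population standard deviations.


Pearson correlation coefficient (population):
r = cov(X,Y) / (std(X) * std(Y))
Mean X = -0.825, Mean Y = 3.825
Cov(X,Y) = 18.698125
Std(X) = 5.954568, Std(Y) = 3.570977
r = 0.8793

0.8793


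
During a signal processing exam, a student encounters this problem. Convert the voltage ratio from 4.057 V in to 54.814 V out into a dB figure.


Voltage gain in dB:
G = 20 * log10(Vout / Vin)
  = 20 * log10(54.814 / 4.057)
  = 20 * log10(13.510969)
  = 20 * 1.130686
  = 22.61 dB

22.61 dB


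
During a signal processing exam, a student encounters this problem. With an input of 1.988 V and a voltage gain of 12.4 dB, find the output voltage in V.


Output voltage from dB gain:
V_out = V_in * 10^(gain_dB / 20)
      = 1.988 * 10^(12.4 / 20)
      = 1.988 * 4.168694
      = 8.2874 V

8.2874 V


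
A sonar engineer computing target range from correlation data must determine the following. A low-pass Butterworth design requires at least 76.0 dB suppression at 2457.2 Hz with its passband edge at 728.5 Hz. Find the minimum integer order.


Butterworth filter order formula:
n = log10(10^(A/10) - 1) / (2 * log10(f_stop/f_pass))
10^(76.0/10) - 1 = 39810716.0553
f_stop/f_pass = 2457.2 / 728.5 = 3.373
n = 7.1968 -> ceil = 8

8


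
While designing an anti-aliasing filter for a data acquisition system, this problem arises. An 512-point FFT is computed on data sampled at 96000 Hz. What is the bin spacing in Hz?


DFT frequency resolution:
df = fs / N
   = 96000 / 512
   = 187.5 Hz

187.5 Hz


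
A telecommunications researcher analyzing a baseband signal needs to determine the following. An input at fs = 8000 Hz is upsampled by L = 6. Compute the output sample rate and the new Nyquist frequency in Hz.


Step 1 — output sample rate after interpolation by L:
fs_out = L * fs_in = 6 * 8000 = 48000 Hz

Step 2 — Nyquist frequency of the output stream:
f_Nyq = fs_out / 2 = 48000 / 2 = 24000.0 Hz

fs_out = 48000 Hz; f_Nyquist = 24000.0 Hz


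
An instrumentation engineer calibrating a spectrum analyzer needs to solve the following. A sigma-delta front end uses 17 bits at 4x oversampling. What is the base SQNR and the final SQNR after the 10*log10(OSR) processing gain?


Step 1 — baseline SQNR at Nyquist:
SQNR_base = 6.02*N + 1.76
          = 6.02*17 + 1.76
          = 104.1 dB

Step 2 — oversampling processing gain:
G = 10*log10(OSR) = 10*log10(4) = 6.02 dB

Step 3 — total:
SQNR_total = 104.1 + 6.02 = 110.12 dB

Base SQNR = 104.1 dB; oversampled SQNR = 110.12 dB


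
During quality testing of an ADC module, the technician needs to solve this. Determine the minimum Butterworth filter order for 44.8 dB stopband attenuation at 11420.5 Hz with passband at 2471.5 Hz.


Butterworth filter order formula:
n = log10(10^(A/10) - 1) / (2 * log10(f_stop/f_pass))
10^(44.8/10) - 1 = 30198.5172
f_stop/f_pass = 11420.5 / 2471.5 = 4.6209
n = 3.3698 -> ceil = 4

4


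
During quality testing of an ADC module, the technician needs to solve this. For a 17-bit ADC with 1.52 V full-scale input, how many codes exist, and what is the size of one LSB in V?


Step 1 — number of quantization levels:
L = 2^N = 2^17 = 131072

Step 2 — LSB step size:
delta = Vfs / L
      = 1.52 / 131072
      = 1.16e-05 V

Levels = 131072; step size = 1.16e-05 V


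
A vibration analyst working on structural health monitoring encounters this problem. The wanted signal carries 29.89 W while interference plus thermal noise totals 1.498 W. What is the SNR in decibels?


SNR in decibels:
SNR = 10 * log10(Ps / Pn)
    = 10 * log10(29.89 / 1.498)
    = 10 * log10(19.9533)
    = 10 * 1.3
    = 13.0 dB

13.0 dB
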